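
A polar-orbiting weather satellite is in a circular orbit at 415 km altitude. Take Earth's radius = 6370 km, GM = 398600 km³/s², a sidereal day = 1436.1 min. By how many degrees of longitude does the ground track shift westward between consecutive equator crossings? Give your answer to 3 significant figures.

Semi-major axis a = 6370 + 415 = 6785 km. Period T = 2π√(a³/μ) = 2π√(6785³/398600) = 5562.1 s = 92.70 min.
During one orbit Earth rotates (5562.1 / 86166) × 360° = 23.24°.

23.2°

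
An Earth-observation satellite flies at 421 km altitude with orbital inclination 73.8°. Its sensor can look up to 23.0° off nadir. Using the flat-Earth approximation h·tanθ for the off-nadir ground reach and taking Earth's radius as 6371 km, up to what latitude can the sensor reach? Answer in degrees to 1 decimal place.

75.4°

For a prograde orbit the ground track reaches latitude ±i = ±73.8°.
Sensor half-swath on the ground ≈ 421·tan(23.0°) = 179 km = 1.61° of latitude.
Maximum observable latitude ≈ 73.8 + 1.61 = 75.4°.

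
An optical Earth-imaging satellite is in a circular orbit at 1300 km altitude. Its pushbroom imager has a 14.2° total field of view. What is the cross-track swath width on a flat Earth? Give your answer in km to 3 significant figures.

Half-angle = 14.2°/2 = 7.1°.
Swath width ≈ 2h·tan(θ/2) = 2 × 1300 × tan(7.1°) = 323.8 km.

324 km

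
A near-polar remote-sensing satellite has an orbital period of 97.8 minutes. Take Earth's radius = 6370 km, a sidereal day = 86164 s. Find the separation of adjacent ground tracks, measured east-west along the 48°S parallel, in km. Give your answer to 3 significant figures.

T = 97.8 min = 5868.0 s.
Node shift per orbit = (5868.0/86164) × 360° = 24.52°.
Equatorial spacing = 24.52 × 111.2 km/° = 2726 km.
At 48° latitude, spacing = 2726 × cos(48°) = 1824 km.

1820 km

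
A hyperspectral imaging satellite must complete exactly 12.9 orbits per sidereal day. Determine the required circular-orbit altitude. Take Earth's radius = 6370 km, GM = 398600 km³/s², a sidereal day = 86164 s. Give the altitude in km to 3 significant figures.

Required period T = 86164 / 12.9 = 6679.4 s.
From T = 2π√(a³/μ): a = (μ T²/4π²)^(1/3) = (398600 × 6679.4² / 4π²)^(1/3) = 7666 km.
Altitude h = a − R = 7666 − 6370 = 1296 km.

1300 km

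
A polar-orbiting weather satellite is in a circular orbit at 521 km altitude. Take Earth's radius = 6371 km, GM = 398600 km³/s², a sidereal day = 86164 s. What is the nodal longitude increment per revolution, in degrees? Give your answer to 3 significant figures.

Semi-major axis a = 6371 + 521 = 6892 km. Period T = 2π√(a³/μ) = 2π√(6892³/398600) = 5694.2 s = 94.90 min.
During one orbit Earth rotates (5694.2 / 86164) × 360° = 23.79°.

23.8°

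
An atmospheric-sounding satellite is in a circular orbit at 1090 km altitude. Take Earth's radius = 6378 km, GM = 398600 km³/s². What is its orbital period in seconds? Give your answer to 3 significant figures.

6420 seconds

Semi-major axis a = 6378 + 1090 = 7468 km. Period T = 2π√(a³/μ) = 2π√(7468³/398600) = 6422.7 s = 107.05 min.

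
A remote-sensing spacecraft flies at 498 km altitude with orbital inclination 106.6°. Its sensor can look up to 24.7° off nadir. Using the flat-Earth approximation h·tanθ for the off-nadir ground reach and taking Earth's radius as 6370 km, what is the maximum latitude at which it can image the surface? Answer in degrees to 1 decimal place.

75.5°

Retrograde orbit: the ground track reaches ±(180° − i) = ±(180 − 106.6) = ±73.4°.
Sensor half-swath on the ground ≈ 498·tan(24.7°) = 229 km = 2.06° of latitude.
Maximum observable latitude ≈ 73.4 + 2.06 = 75.5°.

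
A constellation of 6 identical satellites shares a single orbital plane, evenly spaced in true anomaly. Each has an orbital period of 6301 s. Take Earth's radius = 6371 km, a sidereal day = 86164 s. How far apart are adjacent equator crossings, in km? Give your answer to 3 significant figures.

Single-satellite node shift = (6301.0/86164) × 360° = 26.33°.
With 6 satellites evenly phased, successive equator crossings are 26.33/6 = 4.388° apart.
That is 4.388 × 111.2 = 488 km at the equator.

488 km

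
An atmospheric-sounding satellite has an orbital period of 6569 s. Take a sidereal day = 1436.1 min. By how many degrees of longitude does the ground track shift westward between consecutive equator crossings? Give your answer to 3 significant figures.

During one orbit Earth rotates (6569.0 / 86166) × 360° = 27.45°.

27.4°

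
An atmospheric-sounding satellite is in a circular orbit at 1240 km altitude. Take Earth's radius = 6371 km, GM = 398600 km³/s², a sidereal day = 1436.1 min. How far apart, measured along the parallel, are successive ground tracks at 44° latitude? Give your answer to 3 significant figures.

Semi-major axis a = 6371 + 1240 = 7611 km. Period T = 2π√(a³/μ) = 2π√(7611³/398600) = 6608.1 s = 110.13 min.
Node shift per orbit = (6608.1/86166) × 360° = 27.61°.
Equatorial spacing = 27.61 × 111.2 km/° = 3070 km.
At 44° latitude, spacing = 3070 × cos(44°) = 2208 km.

2210 km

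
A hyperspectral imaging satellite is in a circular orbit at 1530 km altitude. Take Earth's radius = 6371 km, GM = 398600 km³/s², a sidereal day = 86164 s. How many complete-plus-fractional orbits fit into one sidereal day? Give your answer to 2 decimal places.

Semi-major axis a = 6371 + 1530 = 7901 km. Period T = 2π√(a³/μ) = 2π√(7901³/398600) = 6989.3 s = 116.49 min.
Orbits per sidereal day = 86164 / 6989.3 = 12.328.

12.33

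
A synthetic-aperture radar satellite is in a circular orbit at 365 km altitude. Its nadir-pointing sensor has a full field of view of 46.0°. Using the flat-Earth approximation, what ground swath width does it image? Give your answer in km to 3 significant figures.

Half-angle = 46.0°/2 = 23°.
Swath width ≈ 2h·tan(θ/2) = 2 × 365 × tan(23°) = 309.9 km.

310 km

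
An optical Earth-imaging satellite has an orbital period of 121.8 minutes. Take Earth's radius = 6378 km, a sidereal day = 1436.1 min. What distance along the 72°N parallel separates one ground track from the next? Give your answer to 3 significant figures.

T = 121.8 min = 7308.0 s.
Node shift per orbit = (7308.0/86166) × 360° = 30.53°.
Equatorial spacing = 30.53 × 111.3 km/° = 3399 km.
At 72° latitude, spacing = 3399 × cos(72°) = 1050 km.

1050 km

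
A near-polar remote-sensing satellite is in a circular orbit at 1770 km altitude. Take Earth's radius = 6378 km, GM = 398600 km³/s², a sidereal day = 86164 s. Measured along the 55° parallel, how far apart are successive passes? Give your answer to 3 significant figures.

1950 km

Semi-major axis a = 6378 + 1770 = 8148 km. Period T = 2π√(a³/μ) = 2π√(8148³/398600) = 7319.6 s = 121.99 min.
Node shift per orbit = (7319.6/86164) × 360° = 30.58°.
Equatorial spacing = 30.58 × 111.3 km/° = 3404 km.
At 55° latitude, spacing = 3404 × cos(55°) = 1953 km.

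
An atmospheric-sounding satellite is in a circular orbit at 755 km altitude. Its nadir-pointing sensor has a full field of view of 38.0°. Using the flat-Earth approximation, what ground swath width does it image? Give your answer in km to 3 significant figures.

520 km

Half-angle = 38.0°/2 = 19°.
Swath width ≈ 2h·tan(θ/2) = 2 × 755 × tan(19°) = 519.9 km.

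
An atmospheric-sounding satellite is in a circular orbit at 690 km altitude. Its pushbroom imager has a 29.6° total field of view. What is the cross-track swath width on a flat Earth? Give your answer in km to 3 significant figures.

Half-angle = 29.6°/2 = 14.8°.
Swath width ≈ 2h·tan(θ/2) = 2 × 690 × tan(14.8°) = 364.6 km.

365 km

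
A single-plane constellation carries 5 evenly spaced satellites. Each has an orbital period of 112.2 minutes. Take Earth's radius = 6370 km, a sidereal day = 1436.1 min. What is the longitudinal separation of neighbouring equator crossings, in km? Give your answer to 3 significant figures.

625 km

T = 112.2 min = 6732.0 s.
Single-satellite node shift = (6732.0/86166) × 360° = 28.13°.
With 5 satellites evenly phased, successive equator crossings are 28.13/5 = 5.625° apart.
That is 5.625 × 111.2 = 625 km at the equator.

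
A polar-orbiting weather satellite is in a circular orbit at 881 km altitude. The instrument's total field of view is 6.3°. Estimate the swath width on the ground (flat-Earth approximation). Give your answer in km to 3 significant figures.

97.0 km

Half-angle = 6.3°/2 = 3.15°.
Swath width ≈ 2h·tan(θ/2) = 2 × 881 × tan(3.15°) = 97.0 km.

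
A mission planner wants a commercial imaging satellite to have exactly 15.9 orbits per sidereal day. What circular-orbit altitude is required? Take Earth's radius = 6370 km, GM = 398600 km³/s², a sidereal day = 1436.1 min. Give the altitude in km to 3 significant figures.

Required period T = 86166 / 15.9 = 5419.2 s.
From T = 2π√(a³/μ): a = (μ T²/4π²)^(1/3) = (398600 × 5419.2² / 4π²)^(1/3) = 6668 km.
Altitude h = a − R = 6668 − 6370 = 298 km.

298 km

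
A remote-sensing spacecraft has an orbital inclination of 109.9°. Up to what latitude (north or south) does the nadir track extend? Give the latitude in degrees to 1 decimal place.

70.1°

Retrograde orbit: the ground track reaches ±(180° − i) = ±(180 − 109.9) = ±70.1°.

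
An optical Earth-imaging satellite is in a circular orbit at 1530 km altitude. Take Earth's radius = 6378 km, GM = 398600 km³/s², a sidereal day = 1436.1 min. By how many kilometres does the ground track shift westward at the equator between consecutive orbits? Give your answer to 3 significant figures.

Semi-major axis a = 6378 + 1530 = 7908 km. Period T = 2π√(a³/μ) = 2π√(7908³/398600) = 6998.6 s = 116.64 min.
During one orbit Earth rotates (6998.6 / 86166) × 360° = 29.24°.
At the equator that is 29.24° × (2π·6378/360) km/° = 29.24 × 111.3 = 3255 km.

3250 km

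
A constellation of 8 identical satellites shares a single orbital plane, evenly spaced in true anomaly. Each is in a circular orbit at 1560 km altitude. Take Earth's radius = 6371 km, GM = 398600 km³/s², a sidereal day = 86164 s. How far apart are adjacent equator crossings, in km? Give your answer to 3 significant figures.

408 km

Semi-major axis a = 6371 + 1560 = 7931 km. Period T = 2π√(a³/μ) = 2π√(7931³/398600) = 7029.2 s = 117.15 min.
Single-satellite node shift = (7029.2/86164) × 360° = 29.37°.
With 8 satellites evenly phased, successive equator crossings are 29.37/8 = 3.671° apart.
That is 3.671 × 111.2 = 408 km at the equator.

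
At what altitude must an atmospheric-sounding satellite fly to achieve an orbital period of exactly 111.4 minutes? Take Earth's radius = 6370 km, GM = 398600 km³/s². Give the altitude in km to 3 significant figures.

1300 km

T = 111.4 min = 6684.0 s.
From T = 2π√(a³/μ): a = (μ T²/4π²)^(1/3) = (398600 × 6684.0² / 4π²)^(1/3) = 7669 km.
Altitude h = a − R = 7669 − 6370 = 1299 km.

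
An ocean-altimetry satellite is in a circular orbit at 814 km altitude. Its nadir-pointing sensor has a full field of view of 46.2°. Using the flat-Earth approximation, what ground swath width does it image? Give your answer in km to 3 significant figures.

Half-angle = 46.2°/2 = 23.1°.
Swath width ≈ 2h·tan(θ/2) = 2 × 814 × tan(23.1°) = 694.4 km.

694 km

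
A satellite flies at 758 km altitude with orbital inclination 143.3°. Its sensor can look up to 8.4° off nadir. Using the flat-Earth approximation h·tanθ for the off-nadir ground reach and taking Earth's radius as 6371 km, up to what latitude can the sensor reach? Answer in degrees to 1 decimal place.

37.7°

Retrograde orbit: the ground track reaches ±(180° − i) = ±(180 − 143.3) = ±36.7°.
Sensor half-swath on the ground ≈ 758·tan(8.4°) = 112 km = 1.01° of latitude.
Maximum observable latitude ≈ 36.7 + 1.01 = 37.7°.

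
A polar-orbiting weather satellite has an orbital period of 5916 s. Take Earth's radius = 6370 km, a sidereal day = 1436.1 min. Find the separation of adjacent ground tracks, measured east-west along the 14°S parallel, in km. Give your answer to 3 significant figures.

Node shift per orbit = (5916.0/86166) × 360° = 24.72°.
Equatorial spacing = 24.72 × 111.2 km/° = 2748 km.
At 14° latitude, spacing = 2748 × cos(14°) = 2666 km.

2670 km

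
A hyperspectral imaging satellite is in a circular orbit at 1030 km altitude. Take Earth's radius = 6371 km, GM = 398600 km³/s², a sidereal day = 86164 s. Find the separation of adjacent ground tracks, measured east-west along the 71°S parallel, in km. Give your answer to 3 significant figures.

958 km

Semi-major axis a = 6371 + 1030 = 7401 km. Period T = 2π√(a³/μ) = 2π√(7401³/398600) = 6336.5 s = 105.61 min.
Node shift per orbit = (6336.5/86164) × 360° = 26.47°.
Equatorial spacing = 26.47 × 111.2 km/° = 2944 km.
At 71° latitude, spacing = 2944 × cos(71°) = 958 km.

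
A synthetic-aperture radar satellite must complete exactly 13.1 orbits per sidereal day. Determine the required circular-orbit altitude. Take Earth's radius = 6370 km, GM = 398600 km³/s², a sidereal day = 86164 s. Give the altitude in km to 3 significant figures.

1220 km

Required period T = 86164 / 13.1 = 6577.4 s.
From T = 2π√(a³/μ): a = (μ T²/4π²)^(1/3) = (398600 × 6577.4² / 4π²)^(1/3) = 7587 km.
Altitude h = a − R = 7587 − 6370 = 1217 km.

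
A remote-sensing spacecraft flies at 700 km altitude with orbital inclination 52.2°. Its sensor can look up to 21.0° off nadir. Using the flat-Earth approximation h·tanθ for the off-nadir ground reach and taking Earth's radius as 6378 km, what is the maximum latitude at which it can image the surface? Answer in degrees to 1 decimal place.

54.6°

For a prograde orbit the ground track reaches latitude ±i = ±52.2°.
Sensor half-swath on the ground ≈ 700·tan(21.0°) = 269 km = 2.41° of latitude.
Maximum observable latitude ≈ 52.2 + 2.41 = 54.6°.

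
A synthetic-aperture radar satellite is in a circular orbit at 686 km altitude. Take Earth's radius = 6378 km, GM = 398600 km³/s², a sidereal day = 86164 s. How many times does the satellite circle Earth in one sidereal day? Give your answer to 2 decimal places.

14.58

Semi-major axis a = 6378 + 686 = 7064 km. Period T = 2π√(a³/μ) = 2π√(7064³/398600) = 5908.6 s = 98.48 min.
Orbits per sidereal day = 86164 / 5908.6 = 14.583.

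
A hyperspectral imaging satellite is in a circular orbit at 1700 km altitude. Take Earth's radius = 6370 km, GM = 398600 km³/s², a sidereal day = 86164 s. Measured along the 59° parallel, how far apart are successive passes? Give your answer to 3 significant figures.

Semi-major axis a = 6370 + 1700 = 8070 km. Period T = 2π√(a³/μ) = 2π√(8070³/398600) = 7214.8 s = 120.25 min.
Node shift per orbit = (7214.8/86164) × 360° = 30.14°.
Equatorial spacing = 30.14 × 111.2 km/° = 3351 km.
At 59° latitude, spacing = 3351 × cos(59°) = 1726 km.

1730 km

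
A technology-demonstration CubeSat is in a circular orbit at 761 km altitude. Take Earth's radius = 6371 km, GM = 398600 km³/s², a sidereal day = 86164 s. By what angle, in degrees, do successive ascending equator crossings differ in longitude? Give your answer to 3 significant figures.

25.0°

Semi-major axis a = 6371 + 761 = 7132 km. Period T = 2π√(a³/μ) = 2π√(7132³/398600) = 5994.2 s = 99.90 min.
During one orbit Earth rotates (5994.2 / 86164) × 360° = 25.04°.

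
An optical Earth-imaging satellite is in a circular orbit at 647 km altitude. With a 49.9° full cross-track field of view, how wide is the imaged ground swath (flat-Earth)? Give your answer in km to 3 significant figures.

Half-angle = 49.9°/2 = 24.95°.
Swath width ≈ 2h·tan(θ/2) = 2 × 647 × tan(24.95°) = 602.0 km.

602 km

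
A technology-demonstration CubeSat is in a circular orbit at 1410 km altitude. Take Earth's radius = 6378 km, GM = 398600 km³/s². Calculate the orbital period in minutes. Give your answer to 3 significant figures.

Semi-major axis a = 6378 + 1410 = 7788 km. Period T = 2π√(a³/μ) = 2π√(7788³/398600) = 6839.9 s = 114.00 min.

114 min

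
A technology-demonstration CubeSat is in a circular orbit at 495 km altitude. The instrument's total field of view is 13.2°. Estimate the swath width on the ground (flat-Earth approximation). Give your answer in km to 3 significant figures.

115 km

Half-angle = 13.2°/2 = 6.6°.
Swath width ≈ 2h·tan(θ/2) = 2 × 495 × tan(6.6°) = 114.5 km.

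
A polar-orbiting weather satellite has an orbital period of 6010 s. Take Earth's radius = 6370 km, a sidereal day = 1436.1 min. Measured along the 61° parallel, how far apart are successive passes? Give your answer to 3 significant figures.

1350 km

Node shift per orbit = (6010.0/86166) × 360° = 25.11°.
Equatorial spacing = 25.11 × 111.2 km/° = 2792 km.
At 61° latitude, spacing = 2792 × cos(61°) = 1353 km.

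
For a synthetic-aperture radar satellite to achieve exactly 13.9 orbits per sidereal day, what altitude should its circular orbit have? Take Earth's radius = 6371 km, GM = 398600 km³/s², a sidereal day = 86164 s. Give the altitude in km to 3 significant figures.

Required period T = 86164 / 13.9 = 6198.8 s.
From T = 2π√(a³/μ): a = (μ T²/4π²)^(1/3) = (398600 × 6198.8² / 4π²)^(1/3) = 7293 km.
Altitude h = a − R = 7293 − 6371 = 922 km.

922 km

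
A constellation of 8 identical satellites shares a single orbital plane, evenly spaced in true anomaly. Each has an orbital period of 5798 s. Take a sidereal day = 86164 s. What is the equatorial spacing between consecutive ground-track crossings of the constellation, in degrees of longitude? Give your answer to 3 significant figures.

3.03°

Single-satellite node shift = (5798.0/86164) × 360° = 24.22°.
With 8 satellites evenly phased, successive equator crossings are 24.22/8 = 3.028° apart.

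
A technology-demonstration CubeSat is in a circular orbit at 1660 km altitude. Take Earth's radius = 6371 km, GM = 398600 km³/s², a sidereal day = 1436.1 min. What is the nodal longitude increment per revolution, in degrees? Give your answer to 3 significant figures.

Semi-major axis a = 6371 + 1660 = 8031 km. Period T = 2π√(a³/μ) = 2π√(8031³/398600) = 7162.5 s = 119.38 min.
During one orbit Earth rotates (7162.5 / 86166) × 360° = 29.92°.

29.9°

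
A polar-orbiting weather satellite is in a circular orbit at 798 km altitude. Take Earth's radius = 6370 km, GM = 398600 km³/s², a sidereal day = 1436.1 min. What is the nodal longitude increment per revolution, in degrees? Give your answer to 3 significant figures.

25.2°

Semi-major axis a = 6370 + 798 = 7168 km. Period T = 2π√(a³/μ) = 2π√(7168³/398600) = 6039.6 s = 100.66 min.
During one orbit Earth rotates (6039.6 / 86166) × 360° = 25.23°.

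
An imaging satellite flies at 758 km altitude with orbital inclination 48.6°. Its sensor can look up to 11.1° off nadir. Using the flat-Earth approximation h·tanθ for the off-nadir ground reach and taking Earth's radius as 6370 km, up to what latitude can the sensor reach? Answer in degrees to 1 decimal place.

49.9°

For a prograde orbit the ground track reaches latitude ±i = ±48.6°.
Sensor half-swath on the ground ≈ 758·tan(11.1°) = 149 km = 1.34° of latitude.
Maximum observable latitude ≈ 48.6 + 1.34 = 49.9°.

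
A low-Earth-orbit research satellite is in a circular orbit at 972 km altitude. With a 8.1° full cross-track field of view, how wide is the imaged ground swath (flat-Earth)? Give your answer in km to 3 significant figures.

138 km

Half-angle = 8.1°/2 = 4.05°.
Swath width ≈ 2h·tan(θ/2) = 2 × 972 × tan(4.05°) = 137.6 km.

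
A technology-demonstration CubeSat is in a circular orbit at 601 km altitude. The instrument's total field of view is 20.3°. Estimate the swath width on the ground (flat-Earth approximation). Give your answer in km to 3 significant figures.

215 km

Half-angle = 20.3°/2 = 10.15°.
Swath width ≈ 2h·tan(θ/2) = 2 × 601 × tan(10.15°) = 215.2 km.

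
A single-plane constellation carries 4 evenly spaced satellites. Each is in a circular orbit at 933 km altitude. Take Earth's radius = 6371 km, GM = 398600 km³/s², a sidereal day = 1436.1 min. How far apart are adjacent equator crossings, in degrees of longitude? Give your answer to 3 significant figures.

6.49°

Semi-major axis a = 6371 + 933 = 7304 km. Period T = 2π√(a³/μ) = 2π√(7304³/398600) = 6212.3 s = 103.54 min.
Single-satellite node shift = (6212.3/86166) × 360° = 25.95°.
With 4 satellites evenly phased, successive equator crossings are 25.95/4 = 6.489° apart.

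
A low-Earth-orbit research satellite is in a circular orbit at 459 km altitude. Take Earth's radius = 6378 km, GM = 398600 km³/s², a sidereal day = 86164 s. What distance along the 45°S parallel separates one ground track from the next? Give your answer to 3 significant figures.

Semi-major axis a = 6378 + 459 = 6837 km. Period T = 2π√(a³/μ) = 2π√(6837³/398600) = 5626.1 s = 93.77 min.
Node shift per orbit = (5626.1/86164) × 360° = 23.51°.
Equatorial spacing = 23.51 × 111.3 km/° = 2617 km.
At 45° latitude, spacing = 2617 × cos(45°) = 1850 km.

1850 km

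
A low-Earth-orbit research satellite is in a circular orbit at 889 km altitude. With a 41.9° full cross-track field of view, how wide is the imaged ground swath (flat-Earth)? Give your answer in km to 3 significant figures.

Half-angle = 41.9°/2 = 20.95°.
Swath width ≈ 2h·tan(θ/2) = 2 × 889 × tan(20.95°) = 680.7 km.

681 km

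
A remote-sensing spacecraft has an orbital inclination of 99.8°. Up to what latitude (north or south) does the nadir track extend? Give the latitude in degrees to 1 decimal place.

Retrograde orbit: the ground track reaches ±(180° − i) = ±(180 − 99.8) = ±80.2°.

80.2°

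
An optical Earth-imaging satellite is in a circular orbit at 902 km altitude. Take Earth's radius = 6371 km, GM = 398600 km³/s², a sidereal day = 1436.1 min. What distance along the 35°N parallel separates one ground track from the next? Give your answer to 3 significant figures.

Semi-major axis a = 6371 + 902 = 7273 km. Period T = 2π√(a³/μ) = 2π√(7273³/398600) = 6172.8 s = 102.88 min.
Node shift per orbit = (6172.8/86166) × 360° = 25.79°.
Equatorial spacing = 25.79 × 111.2 km/° = 2868 km.
At 35° latitude, spacing = 2868 × cos(35°) = 2349 km.

2350 km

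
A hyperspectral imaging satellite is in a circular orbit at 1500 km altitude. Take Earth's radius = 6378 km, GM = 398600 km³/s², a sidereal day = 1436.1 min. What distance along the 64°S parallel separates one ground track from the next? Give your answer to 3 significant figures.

1420 km

Semi-major axis a = 6378 + 1500 = 7878 km. Period T = 2π√(a³/μ) = 2π√(7878³/398600) = 6958.8 s = 115.98 min.
Node shift per orbit = (6958.8/86166) × 360° = 29.07°.
Equatorial spacing = 29.07 × 111.3 km/° = 3236 km.
At 64° latitude, spacing = 3236 × cos(64°) = 1419 km.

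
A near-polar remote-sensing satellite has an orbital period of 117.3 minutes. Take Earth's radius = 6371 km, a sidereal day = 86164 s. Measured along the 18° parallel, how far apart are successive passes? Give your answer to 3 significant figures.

T = 117.3 min = 7038.0 s.
Node shift per orbit = (7038.0/86164) × 360° = 29.41°.
Equatorial spacing = 29.41 × 111.2 km/° = 3270 km.
At 18° latitude, spacing = 3270 × cos(18°) = 3110 km.

3110 km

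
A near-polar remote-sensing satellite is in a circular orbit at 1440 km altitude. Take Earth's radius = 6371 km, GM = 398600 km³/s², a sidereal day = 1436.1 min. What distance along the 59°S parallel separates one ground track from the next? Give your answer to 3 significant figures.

1640 km

Semi-major axis a = 6371 + 1440 = 7811 km. Period T = 2π√(a³/μ) = 2π√(7811³/398600) = 6870.2 s = 114.50 min.
Node shift per orbit = (6870.2/86166) × 360° = 28.70°.
Equatorial spacing = 28.70 × 111.2 km/° = 3192 km.
At 59° latitude, spacing = 3192 × cos(59°) = 1644 km.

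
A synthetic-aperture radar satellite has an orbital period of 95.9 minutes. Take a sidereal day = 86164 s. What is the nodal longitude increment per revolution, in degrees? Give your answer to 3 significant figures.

24.0°

T = 95.9 min = 5754.0 s.
During one orbit Earth rotates (5754.0 / 86164) × 360° = 24.04°.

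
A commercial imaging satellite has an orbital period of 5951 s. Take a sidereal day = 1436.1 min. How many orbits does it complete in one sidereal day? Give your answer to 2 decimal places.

Orbits per sidereal day = 86166 / 5951.0 = 14.479.

14.48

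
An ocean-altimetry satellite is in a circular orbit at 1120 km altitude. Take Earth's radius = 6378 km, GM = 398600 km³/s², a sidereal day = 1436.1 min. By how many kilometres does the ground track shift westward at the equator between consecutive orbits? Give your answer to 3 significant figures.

3010 km

Semi-major axis a = 6378 + 1120 = 7498 km. Period T = 2π√(a³/μ) = 2π√(7498³/398600) = 6461.4 s = 107.69 min.
During one orbit Earth rotates (6461.4 / 86166) × 360° = 27.00°.
At the equator that is 27.00° × (2π·6378/360) km/° = 27.00 × 111.3 = 3005 km.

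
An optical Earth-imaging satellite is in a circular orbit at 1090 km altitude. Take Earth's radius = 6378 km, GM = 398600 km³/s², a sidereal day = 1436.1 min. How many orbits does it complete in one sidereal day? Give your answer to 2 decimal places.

13.42

Semi-major axis a = 6378 + 1090 = 7468 km. Period T = 2π√(a³/μ) = 2π√(7468³/398600) = 6422.7 s = 107.05 min.
Orbits per sidereal day = 86166 / 6422.7 = 13.416.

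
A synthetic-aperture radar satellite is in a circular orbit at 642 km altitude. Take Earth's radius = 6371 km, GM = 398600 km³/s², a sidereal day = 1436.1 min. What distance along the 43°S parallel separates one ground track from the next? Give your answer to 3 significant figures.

1990 km

Semi-major axis a = 6371 + 642 = 7013 km. Period T = 2π√(a³/μ) = 2π√(7013³/398600) = 5844.8 s = 97.41 min.
Node shift per orbit = (5844.8/86166) × 360° = 24.42°.
Equatorial spacing = 24.42 × 111.2 km/° = 2715 km.
At 43° latitude, spacing = 2715 × cos(43°) = 1986 km.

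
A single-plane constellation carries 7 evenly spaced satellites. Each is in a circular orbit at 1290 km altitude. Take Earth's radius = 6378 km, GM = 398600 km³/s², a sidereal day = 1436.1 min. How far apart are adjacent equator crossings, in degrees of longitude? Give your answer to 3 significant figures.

3.99°

Semi-major axis a = 6378 + 1290 = 7668 km. Period T = 2π√(a³/μ) = 2π√(7668³/398600) = 6682.4 s = 111.37 min.
Single-satellite node shift = (6682.4/86166) × 360° = 27.92°.
With 7 satellites evenly phased, successive equator crossings are 27.92/7 = 3.988° apart.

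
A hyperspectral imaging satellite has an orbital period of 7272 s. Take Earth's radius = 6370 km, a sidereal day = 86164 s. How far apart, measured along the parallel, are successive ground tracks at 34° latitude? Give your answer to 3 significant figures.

2800 km

Node shift per orbit = (7272.0/86164) × 360° = 30.38°.
Equatorial spacing = 30.38 × 111.2 km/° = 3378 km.
At 34° latitude, spacing = 3378 × cos(34°) = 2800 km.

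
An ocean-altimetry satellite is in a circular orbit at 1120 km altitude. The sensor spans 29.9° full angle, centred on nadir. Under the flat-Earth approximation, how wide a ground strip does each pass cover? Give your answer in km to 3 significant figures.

Half-angle = 29.9°/2 = 14.95°.
Swath width ≈ 2h·tan(θ/2) = 2 × 1120 × tan(14.95°) = 598.1 km.

598 km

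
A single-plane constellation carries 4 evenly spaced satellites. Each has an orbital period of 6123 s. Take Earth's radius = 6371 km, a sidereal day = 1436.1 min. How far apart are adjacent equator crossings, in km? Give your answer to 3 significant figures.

Single-satellite node shift = (6123.0/86166) × 360° = 25.58°.
With 4 satellites evenly phased, successive equator crossings are 25.58/4 = 6.395° apart.
That is 6.395 × 111.2 = 711 km at the equator.

711 km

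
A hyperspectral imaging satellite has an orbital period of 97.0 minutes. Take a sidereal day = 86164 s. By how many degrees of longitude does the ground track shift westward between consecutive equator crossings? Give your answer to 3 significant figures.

24.3°

T = 97.0 min = 5820.0 s.
During one orbit Earth rotates (5820.0 / 86164) × 360° = 24.32°.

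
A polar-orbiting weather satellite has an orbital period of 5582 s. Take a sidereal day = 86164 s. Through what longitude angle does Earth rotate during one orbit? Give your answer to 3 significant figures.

During one orbit Earth rotates (5582.0 / 86164) × 360° = 23.32°.

23.3°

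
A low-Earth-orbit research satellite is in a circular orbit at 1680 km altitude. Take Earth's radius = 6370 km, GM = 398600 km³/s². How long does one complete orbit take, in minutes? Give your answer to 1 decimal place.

119.8 min

Semi-major axis a = 6370 + 1680 = 8050 km. Period T = 2π√(a³/μ) = 2π√(8050³/398600) = 7187.9 s = 119.80 min.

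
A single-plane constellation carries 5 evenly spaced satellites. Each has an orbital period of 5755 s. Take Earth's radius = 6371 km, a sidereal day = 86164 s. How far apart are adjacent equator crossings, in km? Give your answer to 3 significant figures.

Single-satellite node shift = (5755.0/86164) × 360° = 24.04°.
With 5 satellites evenly phased, successive equator crossings are 24.04/5 = 4.809° apart.
That is 4.809 × 111.2 = 535 km at the equator.

535 km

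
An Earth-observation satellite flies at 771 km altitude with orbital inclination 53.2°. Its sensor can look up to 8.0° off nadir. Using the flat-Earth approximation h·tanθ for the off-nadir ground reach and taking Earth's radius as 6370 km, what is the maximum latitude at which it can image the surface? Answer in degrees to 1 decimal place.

54.2°

For a prograde orbit the ground track reaches latitude ±i = ±53.2°.
Sensor half-swath on the ground ≈ 771·tan(8.0°) = 108 km = 0.97° of latitude.
Maximum observable latitude ≈ 53.2 + 0.97 = 54.2°.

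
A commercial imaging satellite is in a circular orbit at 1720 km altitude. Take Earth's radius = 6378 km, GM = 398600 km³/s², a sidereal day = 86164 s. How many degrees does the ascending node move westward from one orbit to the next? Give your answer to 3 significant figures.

30.3°

Semi-major axis a = 6378 + 1720 = 8098 km. Period T = 2π√(a³/μ) = 2π√(8098³/398600) = 7252.3 s = 120.87 min.
During one orbit Earth rotates (7252.3 / 86164) × 360° = 30.30°.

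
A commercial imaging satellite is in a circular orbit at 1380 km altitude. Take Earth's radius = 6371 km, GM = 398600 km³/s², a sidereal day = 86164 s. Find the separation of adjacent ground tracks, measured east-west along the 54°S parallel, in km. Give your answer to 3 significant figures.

Semi-major axis a = 6371 + 1380 = 7751 km. Period T = 2π√(a³/μ) = 2π√(7751³/398600) = 6791.2 s = 113.19 min.
Node shift per orbit = (6791.2/86164) × 360° = 28.37°.
Equatorial spacing = 28.37 × 111.2 km/° = 3155 km.
At 54° latitude, spacing = 3155 × cos(54°) = 1855 km.

1850 km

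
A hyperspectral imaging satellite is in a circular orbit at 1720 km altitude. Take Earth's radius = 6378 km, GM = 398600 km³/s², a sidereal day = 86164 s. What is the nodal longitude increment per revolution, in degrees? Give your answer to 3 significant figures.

Semi-major axis a = 6378 + 1720 = 8098 km. Period T = 2π√(a³/μ) = 2π√(8098³/398600) = 7252.3 s = 120.87 min.
During one orbit Earth rotates (7252.3 / 86164) × 360° = 30.30°.

30.3°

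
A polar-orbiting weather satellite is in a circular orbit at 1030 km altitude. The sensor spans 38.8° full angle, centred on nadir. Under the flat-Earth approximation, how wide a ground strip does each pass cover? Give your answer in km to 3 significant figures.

Half-angle = 38.8°/2 = 19.4°.
Swath width ≈ 2h·tan(θ/2) = 2 × 1030 × tan(19.4°) = 725.4 km.

725 km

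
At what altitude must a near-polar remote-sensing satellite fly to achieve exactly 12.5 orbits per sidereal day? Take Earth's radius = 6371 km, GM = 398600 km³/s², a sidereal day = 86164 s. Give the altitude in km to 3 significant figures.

Required period T = 86164 / 12.5 = 6893.1 s.
From T = 2π√(a³/μ): a = (μ T²/4π²)^(1/3) = (398600 × 6893.1² / 4π²)^(1/3) = 7828 km.
Altitude h = a − R = 7828 − 6371 = 1457 km.

1460 km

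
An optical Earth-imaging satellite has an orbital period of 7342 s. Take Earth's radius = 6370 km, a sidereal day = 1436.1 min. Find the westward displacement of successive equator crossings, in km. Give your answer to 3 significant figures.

3410 km

During one orbit Earth rotates (7342.0 / 86166) × 360° = 30.67°.
At the equator that is 30.67° × (2π·6370/360) km/° = 30.67 × 111.2 = 3410 km.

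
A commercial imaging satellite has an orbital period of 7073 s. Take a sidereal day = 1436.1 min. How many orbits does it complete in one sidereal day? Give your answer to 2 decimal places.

Orbits per sidereal day = 86166 / 7073.0 = 12.182.

12.18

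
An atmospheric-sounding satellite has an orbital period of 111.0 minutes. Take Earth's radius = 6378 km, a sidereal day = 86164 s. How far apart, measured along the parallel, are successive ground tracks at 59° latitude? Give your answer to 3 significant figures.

T = 111.0 min = 6660.0 s.
Node shift per orbit = (6660.0/86164) × 360° = 27.83°.
Equatorial spacing = 27.83 × 111.3 km/° = 3098 km.
At 59° latitude, spacing = 3098 × cos(59°) = 1595 km.

1600 km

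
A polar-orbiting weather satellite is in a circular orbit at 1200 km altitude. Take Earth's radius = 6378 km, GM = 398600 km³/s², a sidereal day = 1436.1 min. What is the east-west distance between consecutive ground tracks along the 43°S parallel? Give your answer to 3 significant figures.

Semi-major axis a = 6378 + 1200 = 7578 km. Period T = 2π√(a³/μ) = 2π√(7578³/398600) = 6565.1 s = 109.42 min.
Node shift per orbit = (6565.1/86166) × 360° = 27.43°.
Equatorial spacing = 27.43 × 111.3 km/° = 3053 km.
At 43° latitude, spacing = 3053 × cos(43°) = 2233 km.

2230 km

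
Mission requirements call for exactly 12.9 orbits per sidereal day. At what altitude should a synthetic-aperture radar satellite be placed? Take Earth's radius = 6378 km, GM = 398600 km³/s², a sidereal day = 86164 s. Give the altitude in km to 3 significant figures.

Required period T = 86164 / 12.9 = 6679.4 s.
From T = 2π√(a³/μ): a = (μ T²/4π²)^(1/3) = (398600 × 6679.4² / 4π²)^(1/3) = 7666 km.
Altitude h = a − R = 7666 − 6378 = 1288 km.

1290 km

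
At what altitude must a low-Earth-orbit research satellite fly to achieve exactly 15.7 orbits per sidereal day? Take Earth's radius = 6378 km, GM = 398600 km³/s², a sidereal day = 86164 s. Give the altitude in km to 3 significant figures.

Required period T = 86164 / 15.7 = 5488.2 s.
From T = 2π√(a³/μ): a = (μ T²/4π²)^(1/3) = (398600 × 5488.2² / 4π²)^(1/3) = 6725 km.
Altitude h = a − R = 6725 − 6378 = 347 km.

347 km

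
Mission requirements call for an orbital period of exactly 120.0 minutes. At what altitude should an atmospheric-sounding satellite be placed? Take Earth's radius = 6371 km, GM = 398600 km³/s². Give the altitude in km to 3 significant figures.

1690 km

T = 120.0 min = 7200.0 s.
From T = 2π√(a³/μ): a = (μ T²/4π²)^(1/3) = (398600 × 7200.0² / 4π²)^(1/3) = 8059 km.
Altitude h = a − R = 8059 − 6371 = 1688 km.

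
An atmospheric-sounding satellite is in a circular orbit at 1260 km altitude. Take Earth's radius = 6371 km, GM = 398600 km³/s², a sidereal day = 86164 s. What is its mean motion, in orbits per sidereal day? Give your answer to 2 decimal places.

Semi-major axis a = 6371 + 1260 = 7631 km. Period T = 2π√(a³/μ) = 2π√(7631³/398600) = 6634.1 s = 110.57 min.
Orbits per sidereal day = 86164 / 6634.1 = 12.988.

12.99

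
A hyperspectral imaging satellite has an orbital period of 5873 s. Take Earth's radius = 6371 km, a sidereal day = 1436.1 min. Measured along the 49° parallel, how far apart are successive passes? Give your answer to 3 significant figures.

1790 km

Node shift per orbit = (5873.0/86166) × 360° = 24.54°.
Equatorial spacing = 24.54 × 111.2 km/° = 2728 km.
At 49° latitude, spacing = 2728 × cos(49°) = 1790 km.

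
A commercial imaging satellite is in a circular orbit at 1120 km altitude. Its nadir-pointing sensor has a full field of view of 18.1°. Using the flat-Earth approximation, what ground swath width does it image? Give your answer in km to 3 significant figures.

Half-angle = 18.1°/2 = 9.05°.
Swath width ≈ 2h·tan(θ/2) = 2 × 1120 × tan(9.05°) = 356.8 km.

357 km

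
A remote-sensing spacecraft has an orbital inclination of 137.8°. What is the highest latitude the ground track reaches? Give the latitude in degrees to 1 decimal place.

42.2°

Retrograde orbit: the ground track reaches ±(180° − i) = ±(180 − 137.8) = ±42.2°.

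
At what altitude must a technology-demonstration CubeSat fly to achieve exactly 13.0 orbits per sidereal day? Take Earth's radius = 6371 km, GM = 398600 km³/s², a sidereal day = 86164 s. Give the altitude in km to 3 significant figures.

1260 km

Required period T = 86164 / 13.0 = 6628.0 s.
From T = 2π√(a³/μ): a = (μ T²/4π²)^(1/3) = (398600 × 6628.0² / 4π²)^(1/3) = 7626 km.
Altitude h = a − R = 7626 − 6371 = 1255 km.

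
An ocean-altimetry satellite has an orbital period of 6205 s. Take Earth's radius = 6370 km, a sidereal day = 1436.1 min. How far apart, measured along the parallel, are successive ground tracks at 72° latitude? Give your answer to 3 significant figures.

891 km

Node shift per orbit = (6205.0/86166) × 360° = 25.92°.
Equatorial spacing = 25.92 × 111.2 km/° = 2882 km.
At 72° latitude, spacing = 2882 × cos(72°) = 891 km.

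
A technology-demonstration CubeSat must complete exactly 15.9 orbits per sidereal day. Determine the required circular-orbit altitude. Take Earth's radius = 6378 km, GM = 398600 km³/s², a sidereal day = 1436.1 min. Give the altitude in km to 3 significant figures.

290 km

Required period T = 86166 / 15.9 = 5419.2 s.
From T = 2π√(a³/μ): a = (μ T²/4π²)^(1/3) = (398600 × 5419.2² / 4π²)^(1/3) = 6668 km.
Altitude h = a − R = 6668 − 6378 = 290 km.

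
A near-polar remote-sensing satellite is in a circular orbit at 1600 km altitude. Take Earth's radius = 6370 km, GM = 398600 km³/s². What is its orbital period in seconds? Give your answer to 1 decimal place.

7081.1 seconds

Semi-major axis a = 6370 + 1600 = 7970 km. Period T = 2π√(a³/μ) = 2π√(7970³/398600) = 7081.1 s = 118.02 min.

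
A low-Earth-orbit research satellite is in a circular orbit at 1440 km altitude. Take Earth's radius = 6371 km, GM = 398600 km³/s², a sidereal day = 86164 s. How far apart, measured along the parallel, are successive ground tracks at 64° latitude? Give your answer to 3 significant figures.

1400 km

Semi-major axis a = 6371 + 1440 = 7811 km. Period T = 2π√(a³/μ) = 2π√(7811³/398600) = 6870.2 s = 114.50 min.
Node shift per orbit = (6870.2/86164) × 360° = 28.70°.
Equatorial spacing = 28.70 × 111.2 km/° = 3192 km.
At 64° latitude, spacing = 3192 × cos(64°) = 1399 km.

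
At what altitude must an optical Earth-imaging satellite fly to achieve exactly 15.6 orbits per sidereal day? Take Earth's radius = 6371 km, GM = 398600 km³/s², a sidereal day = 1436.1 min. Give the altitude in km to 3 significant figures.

383 km

Required period T = 86166 / 15.6 = 5523.5 s.
From T = 2π√(a³/μ): a = (μ T²/4π²)^(1/3) = (398600 × 5523.5² / 4π²)^(1/3) = 6754 km.
Altitude h = a − R = 6754 − 6371 = 383 km.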